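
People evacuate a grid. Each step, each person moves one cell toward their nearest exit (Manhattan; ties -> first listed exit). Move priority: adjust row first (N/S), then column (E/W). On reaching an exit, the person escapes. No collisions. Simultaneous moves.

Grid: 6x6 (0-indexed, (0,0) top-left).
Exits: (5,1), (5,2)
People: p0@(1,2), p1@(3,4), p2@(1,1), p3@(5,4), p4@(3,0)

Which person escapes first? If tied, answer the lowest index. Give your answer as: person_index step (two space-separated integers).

Step 1: p0:(1,2)->(2,2) | p1:(3,4)->(4,4) | p2:(1,1)->(2,1) | p3:(5,4)->(5,3) | p4:(3,0)->(4,0)
Step 2: p0:(2,2)->(3,2) | p1:(4,4)->(5,4) | p2:(2,1)->(3,1) | p3:(5,3)->(5,2)->EXIT | p4:(4,0)->(5,0)
Step 3: p0:(3,2)->(4,2) | p1:(5,4)->(5,3) | p2:(3,1)->(4,1) | p3:escaped | p4:(5,0)->(5,1)->EXIT
Step 4: p0:(4,2)->(5,2)->EXIT | p1:(5,3)->(5,2)->EXIT | p2:(4,1)->(5,1)->EXIT | p3:escaped | p4:escaped
Exit steps: [4, 4, 4, 2, 3]
First to escape: p3 at step 2

Answer: 3 2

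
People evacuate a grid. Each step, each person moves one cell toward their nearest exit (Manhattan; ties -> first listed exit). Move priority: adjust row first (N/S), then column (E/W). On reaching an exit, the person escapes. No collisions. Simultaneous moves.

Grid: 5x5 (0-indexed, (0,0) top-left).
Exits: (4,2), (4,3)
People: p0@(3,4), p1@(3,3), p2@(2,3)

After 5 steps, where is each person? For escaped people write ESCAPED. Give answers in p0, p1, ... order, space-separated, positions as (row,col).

Step 1: p0:(3,4)->(4,4) | p1:(3,3)->(4,3)->EXIT | p2:(2,3)->(3,3)
Step 2: p0:(4,4)->(4,3)->EXIT | p1:escaped | p2:(3,3)->(4,3)->EXIT

ESCAPED ESCAPED ESCAPED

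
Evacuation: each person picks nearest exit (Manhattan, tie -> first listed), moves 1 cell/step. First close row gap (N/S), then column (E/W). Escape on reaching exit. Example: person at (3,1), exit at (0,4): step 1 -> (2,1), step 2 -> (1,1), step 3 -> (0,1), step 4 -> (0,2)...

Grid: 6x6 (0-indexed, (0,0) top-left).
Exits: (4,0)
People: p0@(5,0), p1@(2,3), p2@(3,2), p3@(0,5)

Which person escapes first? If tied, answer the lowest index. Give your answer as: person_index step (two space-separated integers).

Step 1: p0:(5,0)->(4,0)->EXIT | p1:(2,3)->(3,3) | p2:(3,2)->(4,2) | p3:(0,5)->(1,5)
Step 2: p0:escaped | p1:(3,3)->(4,3) | p2:(4,2)->(4,1) | p3:(1,5)->(2,5)
Step 3: p0:escaped | p1:(4,3)->(4,2) | p2:(4,1)->(4,0)->EXIT | p3:(2,5)->(3,5)
Step 4: p0:escaped | p1:(4,2)->(4,1) | p2:escaped | p3:(3,5)->(4,5)
Step 5: p0:escaped | p1:(4,1)->(4,0)->EXIT | p2:escaped | p3:(4,5)->(4,4)
Step 6: p0:escaped | p1:escaped | p2:escaped | p3:(4,4)->(4,3)
Step 7: p0:escaped | p1:escaped | p2:escaped | p3:(4,3)->(4,2)
Step 8: p0:escaped | p1:escaped | p2:escaped | p3:(4,2)->(4,1)
Step 9: p0:escaped | p1:escaped | p2:escaped | p3:(4,1)->(4,0)->EXIT
Exit steps: [1, 5, 3, 9]
First to escape: p0 at step 1

Answer: 0 1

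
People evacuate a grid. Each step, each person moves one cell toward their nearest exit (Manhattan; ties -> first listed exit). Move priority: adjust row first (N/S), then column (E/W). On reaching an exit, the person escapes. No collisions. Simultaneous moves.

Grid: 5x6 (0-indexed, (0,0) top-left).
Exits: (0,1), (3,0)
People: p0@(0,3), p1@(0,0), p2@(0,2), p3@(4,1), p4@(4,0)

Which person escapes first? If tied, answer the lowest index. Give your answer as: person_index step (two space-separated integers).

Answer: 1 1

Derivation:
Step 1: p0:(0,3)->(0,2) | p1:(0,0)->(0,1)->EXIT | p2:(0,2)->(0,1)->EXIT | p3:(4,1)->(3,1) | p4:(4,0)->(3,0)->EXIT
Step 2: p0:(0,2)->(0,1)->EXIT | p1:escaped | p2:escaped | p3:(3,1)->(3,0)->EXIT | p4:escaped
Exit steps: [2, 1, 1, 2, 1]
First to escape: p1 at step 1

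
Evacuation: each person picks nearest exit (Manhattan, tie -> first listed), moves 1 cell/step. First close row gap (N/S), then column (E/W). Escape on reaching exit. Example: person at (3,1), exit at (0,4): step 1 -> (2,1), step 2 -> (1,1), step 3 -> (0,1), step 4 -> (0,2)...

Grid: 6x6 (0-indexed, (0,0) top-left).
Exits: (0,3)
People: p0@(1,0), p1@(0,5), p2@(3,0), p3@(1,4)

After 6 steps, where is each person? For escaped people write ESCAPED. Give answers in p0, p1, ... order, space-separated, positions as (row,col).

Step 1: p0:(1,0)->(0,0) | p1:(0,5)->(0,4) | p2:(3,0)->(2,0) | p3:(1,4)->(0,4)
Step 2: p0:(0,0)->(0,1) | p1:(0,4)->(0,3)->EXIT | p2:(2,0)->(1,0) | p3:(0,4)->(0,3)->EXIT
Step 3: p0:(0,1)->(0,2) | p1:escaped | p2:(1,0)->(0,0) | p3:escaped
Step 4: p0:(0,2)->(0,3)->EXIT | p1:escaped | p2:(0,0)->(0,1) | p3:escaped
Step 5: p0:escaped | p1:escaped | p2:(0,1)->(0,2) | p3:escaped
Step 6: p0:escaped | p1:escaped | p2:(0,2)->(0,3)->EXIT | p3:escaped

ESCAPED ESCAPED ESCAPED ESCAPED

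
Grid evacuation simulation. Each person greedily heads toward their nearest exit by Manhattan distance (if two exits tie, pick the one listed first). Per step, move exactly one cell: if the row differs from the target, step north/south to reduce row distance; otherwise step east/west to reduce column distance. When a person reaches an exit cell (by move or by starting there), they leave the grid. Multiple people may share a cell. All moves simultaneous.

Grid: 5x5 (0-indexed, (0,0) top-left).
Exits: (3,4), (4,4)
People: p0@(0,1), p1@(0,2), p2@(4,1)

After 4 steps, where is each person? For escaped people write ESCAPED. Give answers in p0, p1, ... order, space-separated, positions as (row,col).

Step 1: p0:(0,1)->(1,1) | p1:(0,2)->(1,2) | p2:(4,1)->(4,2)
Step 2: p0:(1,1)->(2,1) | p1:(1,2)->(2,2) | p2:(4,2)->(4,3)
Step 3: p0:(2,1)->(3,1) | p1:(2,2)->(3,2) | p2:(4,3)->(4,4)->EXIT
Step 4: p0:(3,1)->(3,2) | p1:(3,2)->(3,3) | p2:escaped

(3,2) (3,3) ESCAPED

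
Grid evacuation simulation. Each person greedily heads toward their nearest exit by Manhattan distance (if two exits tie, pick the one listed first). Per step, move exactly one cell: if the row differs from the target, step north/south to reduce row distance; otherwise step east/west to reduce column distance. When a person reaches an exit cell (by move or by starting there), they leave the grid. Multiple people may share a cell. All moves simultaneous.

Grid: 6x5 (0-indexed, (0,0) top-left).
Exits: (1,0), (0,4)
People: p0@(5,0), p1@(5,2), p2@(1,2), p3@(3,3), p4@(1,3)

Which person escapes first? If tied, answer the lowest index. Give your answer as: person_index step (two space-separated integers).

Step 1: p0:(5,0)->(4,0) | p1:(5,2)->(4,2) | p2:(1,2)->(1,1) | p3:(3,3)->(2,3) | p4:(1,3)->(0,3)
Step 2: p0:(4,0)->(3,0) | p1:(4,2)->(3,2) | p2:(1,1)->(1,0)->EXIT | p3:(2,3)->(1,3) | p4:(0,3)->(0,4)->EXIT
Step 3: p0:(3,0)->(2,0) | p1:(3,2)->(2,2) | p2:escaped | p3:(1,3)->(0,3) | p4:escaped
Step 4: p0:(2,0)->(1,0)->EXIT | p1:(2,2)->(1,2) | p2:escaped | p3:(0,3)->(0,4)->EXIT | p4:escaped
Step 5: p0:escaped | p1:(1,2)->(1,1) | p2:escaped | p3:escaped | p4:escaped
Step 6: p0:escaped | p1:(1,1)->(1,0)->EXIT | p2:escaped | p3:escaped | p4:escaped
Exit steps: [4, 6, 2, 4, 2]
First to escape: p2 at step 2

Answer: 2 2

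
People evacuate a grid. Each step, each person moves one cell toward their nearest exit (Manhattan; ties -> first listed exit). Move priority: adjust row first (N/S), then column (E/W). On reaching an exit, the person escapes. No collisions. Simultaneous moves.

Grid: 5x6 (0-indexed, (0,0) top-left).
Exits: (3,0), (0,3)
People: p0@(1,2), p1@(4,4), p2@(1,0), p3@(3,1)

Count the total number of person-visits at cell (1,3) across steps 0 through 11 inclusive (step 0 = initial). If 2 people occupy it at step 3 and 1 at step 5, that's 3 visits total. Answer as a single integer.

Step 0: p0@(1,2) p1@(4,4) p2@(1,0) p3@(3,1) -> at (1,3): 0 [-], cum=0
Step 1: p0@(0,2) p1@(3,4) p2@(2,0) p3@ESC -> at (1,3): 0 [-], cum=0
Step 2: p0@ESC p1@(3,3) p2@ESC p3@ESC -> at (1,3): 0 [-], cum=0
Step 3: p0@ESC p1@(3,2) p2@ESC p3@ESC -> at (1,3): 0 [-], cum=0
Step 4: p0@ESC p1@(3,1) p2@ESC p3@ESC -> at (1,3): 0 [-], cum=0
Step 5: p0@ESC p1@ESC p2@ESC p3@ESC -> at (1,3): 0 [-], cum=0
Total visits = 0

Answer: 0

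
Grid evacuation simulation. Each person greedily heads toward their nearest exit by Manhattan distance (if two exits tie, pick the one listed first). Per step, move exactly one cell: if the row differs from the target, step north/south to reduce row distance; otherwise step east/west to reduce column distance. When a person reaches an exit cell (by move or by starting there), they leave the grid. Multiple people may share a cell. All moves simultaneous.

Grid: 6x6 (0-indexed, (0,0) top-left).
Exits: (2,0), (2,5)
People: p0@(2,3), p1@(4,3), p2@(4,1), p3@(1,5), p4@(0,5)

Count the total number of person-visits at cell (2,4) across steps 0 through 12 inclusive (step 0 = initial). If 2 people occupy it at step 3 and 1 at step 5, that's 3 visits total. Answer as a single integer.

Step 0: p0@(2,3) p1@(4,3) p2@(4,1) p3@(1,5) p4@(0,5) -> at (2,4): 0 [-], cum=0
Step 1: p0@(2,4) p1@(3,3) p2@(3,1) p3@ESC p4@(1,5) -> at (2,4): 1 [p0], cum=1
Step 2: p0@ESC p1@(2,3) p2@(2,1) p3@ESC p4@ESC -> at (2,4): 0 [-], cum=1
Step 3: p0@ESC p1@(2,4) p2@ESC p3@ESC p4@ESC -> at (2,4): 1 [p1], cum=2
Step 4: p0@ESC p1@ESC p2@ESC p3@ESC p4@ESC -> at (2,4): 0 [-], cum=2
Total visits = 2

Answer: 2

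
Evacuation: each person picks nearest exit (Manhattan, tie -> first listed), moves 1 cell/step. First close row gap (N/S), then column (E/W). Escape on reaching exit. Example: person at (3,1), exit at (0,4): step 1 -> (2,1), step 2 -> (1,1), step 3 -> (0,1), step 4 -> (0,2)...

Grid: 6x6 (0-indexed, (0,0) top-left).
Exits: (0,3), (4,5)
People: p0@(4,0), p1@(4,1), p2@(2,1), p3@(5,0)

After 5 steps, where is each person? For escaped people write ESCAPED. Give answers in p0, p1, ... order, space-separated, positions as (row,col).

Step 1: p0:(4,0)->(4,1) | p1:(4,1)->(4,2) | p2:(2,1)->(1,1) | p3:(5,0)->(4,0)
Step 2: p0:(4,1)->(4,2) | p1:(4,2)->(4,3) | p2:(1,1)->(0,1) | p3:(4,0)->(4,1)
Step 3: p0:(4,2)->(4,3) | p1:(4,3)->(4,4) | p2:(0,1)->(0,2) | p3:(4,1)->(4,2)
Step 4: p0:(4,3)->(4,4) | p1:(4,4)->(4,5)->EXIT | p2:(0,2)->(0,3)->EXIT | p3:(4,2)->(4,3)
Step 5: p0:(4,4)->(4,5)->EXIT | p1:escaped | p2:escaped | p3:(4,3)->(4,4)

ESCAPED ESCAPED ESCAPED (4,4)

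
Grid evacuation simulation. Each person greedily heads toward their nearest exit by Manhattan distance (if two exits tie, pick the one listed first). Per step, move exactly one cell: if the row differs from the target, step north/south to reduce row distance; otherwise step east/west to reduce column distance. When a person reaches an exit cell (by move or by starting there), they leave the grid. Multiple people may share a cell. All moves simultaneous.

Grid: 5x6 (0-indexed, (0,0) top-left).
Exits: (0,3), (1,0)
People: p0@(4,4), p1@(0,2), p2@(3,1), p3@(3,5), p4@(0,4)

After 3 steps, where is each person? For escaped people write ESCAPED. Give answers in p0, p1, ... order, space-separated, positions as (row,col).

Step 1: p0:(4,4)->(3,4) | p1:(0,2)->(0,3)->EXIT | p2:(3,1)->(2,1) | p3:(3,5)->(2,5) | p4:(0,4)->(0,3)->EXIT
Step 2: p0:(3,4)->(2,4) | p1:escaped | p2:(2,1)->(1,1) | p3:(2,5)->(1,5) | p4:escaped
Step 3: p0:(2,4)->(1,4) | p1:escaped | p2:(1,1)->(1,0)->EXIT | p3:(1,5)->(0,5) | p4:escaped

(1,4) ESCAPED ESCAPED (0,5) ESCAPED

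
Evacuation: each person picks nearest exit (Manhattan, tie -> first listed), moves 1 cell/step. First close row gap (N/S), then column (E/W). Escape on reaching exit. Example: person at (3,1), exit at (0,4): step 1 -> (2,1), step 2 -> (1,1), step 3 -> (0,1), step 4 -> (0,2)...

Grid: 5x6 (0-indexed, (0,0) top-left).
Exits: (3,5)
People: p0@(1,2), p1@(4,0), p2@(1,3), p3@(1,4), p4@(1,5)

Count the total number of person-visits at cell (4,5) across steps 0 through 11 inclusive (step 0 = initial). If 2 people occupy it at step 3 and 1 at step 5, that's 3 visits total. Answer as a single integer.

Answer: 0

Derivation:
Step 0: p0@(1,2) p1@(4,0) p2@(1,3) p3@(1,4) p4@(1,5) -> at (4,5): 0 [-], cum=0
Step 1: p0@(2,2) p1@(3,0) p2@(2,3) p3@(2,4) p4@(2,5) -> at (4,5): 0 [-], cum=0
Step 2: p0@(3,2) p1@(3,1) p2@(3,3) p3@(3,4) p4@ESC -> at (4,5): 0 [-], cum=0
Step 3: p0@(3,3) p1@(3,2) p2@(3,4) p3@ESC p4@ESC -> at (4,5): 0 [-], cum=0
Step 4: p0@(3,4) p1@(3,3) p2@ESC p3@ESC p4@ESC -> at (4,5): 0 [-], cum=0
Step 5: p0@ESC p1@(3,4) p2@ESC p3@ESC p4@ESC -> at (4,5): 0 [-], cum=0
Step 6: p0@ESC p1@ESC p2@ESC p3@ESC p4@ESC -> at (4,5): 0 [-], cum=0
Total visits = 0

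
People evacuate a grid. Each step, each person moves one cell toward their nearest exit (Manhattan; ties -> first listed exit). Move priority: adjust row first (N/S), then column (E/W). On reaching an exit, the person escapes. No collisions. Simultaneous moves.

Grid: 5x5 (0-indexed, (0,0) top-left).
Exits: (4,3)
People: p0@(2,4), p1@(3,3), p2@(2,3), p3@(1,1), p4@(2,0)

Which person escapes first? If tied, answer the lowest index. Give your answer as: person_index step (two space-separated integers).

Step 1: p0:(2,4)->(3,4) | p1:(3,3)->(4,3)->EXIT | p2:(2,3)->(3,3) | p3:(1,1)->(2,1) | p4:(2,0)->(3,0)
Step 2: p0:(3,4)->(4,4) | p1:escaped | p2:(3,3)->(4,3)->EXIT | p3:(2,1)->(3,1) | p4:(3,0)->(4,0)
Step 3: p0:(4,4)->(4,3)->EXIT | p1:escaped | p2:escaped | p3:(3,1)->(4,1) | p4:(4,0)->(4,1)
Step 4: p0:escaped | p1:escaped | p2:escaped | p3:(4,1)->(4,2) | p4:(4,1)->(4,2)
Step 5: p0:escaped | p1:escaped | p2:escaped | p3:(4,2)->(4,3)->EXIT | p4:(4,2)->(4,3)->EXIT
Exit steps: [3, 1, 2, 5, 5]
First to escape: p1 at step 1

Answer: 1 1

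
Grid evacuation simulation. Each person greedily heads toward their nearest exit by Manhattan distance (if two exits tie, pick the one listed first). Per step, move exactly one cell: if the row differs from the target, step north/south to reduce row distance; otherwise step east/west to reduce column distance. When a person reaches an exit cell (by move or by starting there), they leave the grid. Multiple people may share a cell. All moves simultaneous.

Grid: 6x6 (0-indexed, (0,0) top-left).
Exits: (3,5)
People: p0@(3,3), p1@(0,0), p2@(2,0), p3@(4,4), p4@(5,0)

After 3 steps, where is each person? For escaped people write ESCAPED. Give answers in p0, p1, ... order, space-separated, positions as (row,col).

Step 1: p0:(3,3)->(3,4) | p1:(0,0)->(1,0) | p2:(2,0)->(3,0) | p3:(4,4)->(3,4) | p4:(5,0)->(4,0)
Step 2: p0:(3,4)->(3,5)->EXIT | p1:(1,0)->(2,0) | p2:(3,0)->(3,1) | p3:(3,4)->(3,5)->EXIT | p4:(4,0)->(3,0)
Step 3: p0:escaped | p1:(2,0)->(3,0) | p2:(3,1)->(3,2) | p3:escaped | p4:(3,0)->(3,1)

ESCAPED (3,0) (3,2) ESCAPED (3,1)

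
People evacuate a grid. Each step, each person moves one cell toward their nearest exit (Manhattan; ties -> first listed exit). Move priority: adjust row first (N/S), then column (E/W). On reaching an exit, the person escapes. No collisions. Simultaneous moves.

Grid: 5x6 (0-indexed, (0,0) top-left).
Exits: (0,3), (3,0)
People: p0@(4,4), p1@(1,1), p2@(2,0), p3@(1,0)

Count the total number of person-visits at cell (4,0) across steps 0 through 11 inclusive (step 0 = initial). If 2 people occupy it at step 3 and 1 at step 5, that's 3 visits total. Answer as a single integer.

Step 0: p0@(4,4) p1@(1,1) p2@(2,0) p3@(1,0) -> at (4,0): 0 [-], cum=0
Step 1: p0@(3,4) p1@(0,1) p2@ESC p3@(2,0) -> at (4,0): 0 [-], cum=0
Step 2: p0@(2,4) p1@(0,2) p2@ESC p3@ESC -> at (4,0): 0 [-], cum=0
Step 3: p0@(1,4) p1@ESC p2@ESC p3@ESC -> at (4,0): 0 [-], cum=0
Step 4: p0@(0,4) p1@ESC p2@ESC p3@ESC -> at (4,0): 0 [-], cum=0
Step 5: p0@ESC p1@ESC p2@ESC p3@ESC -> at (4,0): 0 [-], cum=0
Total visits = 0

Answer: 0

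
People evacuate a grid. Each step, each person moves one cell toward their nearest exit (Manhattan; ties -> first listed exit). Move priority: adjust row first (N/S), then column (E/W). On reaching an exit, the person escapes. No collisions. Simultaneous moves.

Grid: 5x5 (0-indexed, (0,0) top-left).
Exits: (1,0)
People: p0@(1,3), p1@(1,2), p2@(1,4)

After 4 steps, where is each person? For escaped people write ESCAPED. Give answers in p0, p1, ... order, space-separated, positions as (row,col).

Step 1: p0:(1,3)->(1,2) | p1:(1,2)->(1,1) | p2:(1,4)->(1,3)
Step 2: p0:(1,2)->(1,1) | p1:(1,1)->(1,0)->EXIT | p2:(1,3)->(1,2)
Step 3: p0:(1,1)->(1,0)->EXIT | p1:escaped | p2:(1,2)->(1,1)
Step 4: p0:escaped | p1:escaped | p2:(1,1)->(1,0)->EXIT

ESCAPED ESCAPED ESCAPED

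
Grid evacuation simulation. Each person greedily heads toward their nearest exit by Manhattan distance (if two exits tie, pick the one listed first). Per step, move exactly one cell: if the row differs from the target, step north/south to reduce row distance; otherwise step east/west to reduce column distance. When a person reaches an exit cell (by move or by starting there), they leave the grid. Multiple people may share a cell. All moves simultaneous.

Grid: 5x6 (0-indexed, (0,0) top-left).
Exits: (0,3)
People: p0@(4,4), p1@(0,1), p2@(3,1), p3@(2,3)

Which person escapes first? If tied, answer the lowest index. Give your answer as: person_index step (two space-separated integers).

Answer: 1 2

Derivation:
Step 1: p0:(4,4)->(3,4) | p1:(0,1)->(0,2) | p2:(3,1)->(2,1) | p3:(2,3)->(1,3)
Step 2: p0:(3,4)->(2,4) | p1:(0,2)->(0,3)->EXIT | p2:(2,1)->(1,1) | p3:(1,3)->(0,3)->EXIT
Step 3: p0:(2,4)->(1,4) | p1:escaped | p2:(1,1)->(0,1) | p3:escaped
Step 4: p0:(1,4)->(0,4) | p1:escaped | p2:(0,1)->(0,2) | p3:escaped
Step 5: p0:(0,4)->(0,3)->EXIT | p1:escaped | p2:(0,2)->(0,3)->EXIT | p3:escaped
Exit steps: [5, 2, 5, 2]
First to escape: p1 at step 2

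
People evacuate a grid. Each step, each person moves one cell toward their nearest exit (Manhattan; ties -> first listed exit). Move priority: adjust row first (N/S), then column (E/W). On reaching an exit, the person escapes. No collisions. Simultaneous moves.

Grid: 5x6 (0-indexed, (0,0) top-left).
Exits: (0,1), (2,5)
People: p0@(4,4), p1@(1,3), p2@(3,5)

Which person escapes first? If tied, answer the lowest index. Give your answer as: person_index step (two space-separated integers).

Step 1: p0:(4,4)->(3,4) | p1:(1,3)->(0,3) | p2:(3,5)->(2,5)->EXIT
Step 2: p0:(3,4)->(2,4) | p1:(0,3)->(0,2) | p2:escaped
Step 3: p0:(2,4)->(2,5)->EXIT | p1:(0,2)->(0,1)->EXIT | p2:escaped
Exit steps: [3, 3, 1]
First to escape: p2 at step 1

Answer: 2 1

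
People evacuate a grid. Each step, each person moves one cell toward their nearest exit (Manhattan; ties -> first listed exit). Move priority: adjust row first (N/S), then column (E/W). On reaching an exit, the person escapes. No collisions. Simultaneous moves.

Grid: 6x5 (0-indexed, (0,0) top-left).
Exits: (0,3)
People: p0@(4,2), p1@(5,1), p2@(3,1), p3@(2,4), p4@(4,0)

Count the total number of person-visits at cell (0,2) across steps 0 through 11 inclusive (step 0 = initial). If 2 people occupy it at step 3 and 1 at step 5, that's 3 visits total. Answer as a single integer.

Answer: 4

Derivation:
Step 0: p0@(4,2) p1@(5,1) p2@(3,1) p3@(2,4) p4@(4,0) -> at (0,2): 0 [-], cum=0
Step 1: p0@(3,2) p1@(4,1) p2@(2,1) p3@(1,4) p4@(3,0) -> at (0,2): 0 [-], cum=0
Step 2: p0@(2,2) p1@(3,1) p2@(1,1) p3@(0,4) p4@(2,0) -> at (0,2): 0 [-], cum=0
Step 3: p0@(1,2) p1@(2,1) p2@(0,1) p3@ESC p4@(1,0) -> at (0,2): 0 [-], cum=0
Step 4: p0@(0,2) p1@(1,1) p2@(0,2) p3@ESC p4@(0,0) -> at (0,2): 2 [p0,p2], cum=2
Step 5: p0@ESC p1@(0,1) p2@ESC p3@ESC p4@(0,1) -> at (0,2): 0 [-], cum=2
Step 6: p0@ESC p1@(0,2) p2@ESC p3@ESC p4@(0,2) -> at (0,2): 2 [p1,p4], cum=4
Step 7: p0@ESC p1@ESC p2@ESC p3@ESC p4@ESC -> at (0,2): 0 [-], cum=4
Total visits = 4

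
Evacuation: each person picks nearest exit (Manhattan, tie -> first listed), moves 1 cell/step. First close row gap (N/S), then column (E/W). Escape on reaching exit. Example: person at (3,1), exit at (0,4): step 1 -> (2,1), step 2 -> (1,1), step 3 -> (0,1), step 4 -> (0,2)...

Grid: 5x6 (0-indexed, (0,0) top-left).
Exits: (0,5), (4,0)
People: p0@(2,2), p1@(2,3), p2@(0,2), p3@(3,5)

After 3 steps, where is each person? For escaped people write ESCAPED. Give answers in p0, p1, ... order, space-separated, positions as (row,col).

Step 1: p0:(2,2)->(3,2) | p1:(2,3)->(1,3) | p2:(0,2)->(0,3) | p3:(3,5)->(2,5)
Step 2: p0:(3,2)->(4,2) | p1:(1,3)->(0,3) | p2:(0,3)->(0,4) | p3:(2,5)->(1,5)
Step 3: p0:(4,2)->(4,1) | p1:(0,3)->(0,4) | p2:(0,4)->(0,5)->EXIT | p3:(1,5)->(0,5)->EXIT

(4,1) (0,4) ESCAPED ESCAPED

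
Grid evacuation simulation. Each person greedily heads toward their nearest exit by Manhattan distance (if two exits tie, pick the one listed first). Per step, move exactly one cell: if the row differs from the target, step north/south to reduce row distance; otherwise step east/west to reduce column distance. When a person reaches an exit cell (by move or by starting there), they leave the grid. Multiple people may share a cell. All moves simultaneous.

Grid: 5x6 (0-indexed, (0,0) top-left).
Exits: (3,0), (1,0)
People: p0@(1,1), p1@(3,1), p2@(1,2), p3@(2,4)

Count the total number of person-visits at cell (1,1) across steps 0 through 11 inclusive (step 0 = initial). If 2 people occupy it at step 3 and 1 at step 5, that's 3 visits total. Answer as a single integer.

Answer: 2

Derivation:
Step 0: p0@(1,1) p1@(3,1) p2@(1,2) p3@(2,4) -> at (1,1): 1 [p0], cum=1
Step 1: p0@ESC p1@ESC p2@(1,1) p3@(3,4) -> at (1,1): 1 [p2], cum=2
Step 2: p0@ESC p1@ESC p2@ESC p3@(3,3) -> at (1,1): 0 [-], cum=2
Step 3: p0@ESC p1@ESC p2@ESC p3@(3,2) -> at (1,1): 0 [-], cum=2
Step 4: p0@ESC p1@ESC p2@ESC p3@(3,1) -> at (1,1): 0 [-], cum=2
Step 5: p0@ESC p1@ESC p2@ESC p3@ESC -> at (1,1): 0 [-], cum=2
Total visits = 2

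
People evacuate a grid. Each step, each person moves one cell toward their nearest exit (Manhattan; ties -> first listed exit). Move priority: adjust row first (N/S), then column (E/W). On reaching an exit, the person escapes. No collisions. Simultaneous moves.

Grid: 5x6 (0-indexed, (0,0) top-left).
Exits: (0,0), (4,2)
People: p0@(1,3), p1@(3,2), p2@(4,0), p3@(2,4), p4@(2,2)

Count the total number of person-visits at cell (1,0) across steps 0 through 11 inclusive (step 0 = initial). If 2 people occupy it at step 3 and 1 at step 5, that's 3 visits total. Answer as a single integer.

Step 0: p0@(1,3) p1@(3,2) p2@(4,0) p3@(2,4) p4@(2,2) -> at (1,0): 0 [-], cum=0
Step 1: p0@(0,3) p1@ESC p2@(4,1) p3@(3,4) p4@(3,2) -> at (1,0): 0 [-], cum=0
Step 2: p0@(0,2) p1@ESC p2@ESC p3@(4,4) p4@ESC -> at (1,0): 0 [-], cum=0
Step 3: p0@(0,1) p1@ESC p2@ESC p3@(4,3) p4@ESC -> at (1,0): 0 [-], cum=0
Step 4: p0@ESC p1@ESC p2@ESC p3@ESC p4@ESC -> at (1,0): 0 [-], cum=0
Total visits = 0

Answer: 0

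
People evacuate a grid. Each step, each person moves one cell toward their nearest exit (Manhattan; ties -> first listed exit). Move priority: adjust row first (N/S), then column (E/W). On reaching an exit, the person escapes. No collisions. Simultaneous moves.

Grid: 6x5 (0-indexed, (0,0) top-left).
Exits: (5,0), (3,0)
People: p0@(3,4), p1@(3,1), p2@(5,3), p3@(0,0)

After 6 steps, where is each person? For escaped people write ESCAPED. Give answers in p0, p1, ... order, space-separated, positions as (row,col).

Step 1: p0:(3,4)->(3,3) | p1:(3,1)->(3,0)->EXIT | p2:(5,3)->(5,2) | p3:(0,0)->(1,0)
Step 2: p0:(3,3)->(3,2) | p1:escaped | p2:(5,2)->(5,1) | p3:(1,0)->(2,0)
Step 3: p0:(3,2)->(3,1) | p1:escaped | p2:(5,1)->(5,0)->EXIT | p3:(2,0)->(3,0)->EXIT
Step 4: p0:(3,1)->(3,0)->EXIT | p1:escaped | p2:escaped | p3:escaped

ESCAPED ESCAPED ESCAPED ESCAPED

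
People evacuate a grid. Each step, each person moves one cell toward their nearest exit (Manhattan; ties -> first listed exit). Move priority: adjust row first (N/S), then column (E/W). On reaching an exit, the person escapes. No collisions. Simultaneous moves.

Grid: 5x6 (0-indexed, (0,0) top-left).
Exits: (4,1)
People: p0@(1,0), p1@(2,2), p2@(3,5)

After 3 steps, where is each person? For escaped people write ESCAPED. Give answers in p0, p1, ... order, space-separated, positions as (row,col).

Step 1: p0:(1,0)->(2,0) | p1:(2,2)->(3,2) | p2:(3,5)->(4,5)
Step 2: p0:(2,0)->(3,0) | p1:(3,2)->(4,2) | p2:(4,5)->(4,4)
Step 3: p0:(3,0)->(4,0) | p1:(4,2)->(4,1)->EXIT | p2:(4,4)->(4,3)

(4,0) ESCAPED (4,3)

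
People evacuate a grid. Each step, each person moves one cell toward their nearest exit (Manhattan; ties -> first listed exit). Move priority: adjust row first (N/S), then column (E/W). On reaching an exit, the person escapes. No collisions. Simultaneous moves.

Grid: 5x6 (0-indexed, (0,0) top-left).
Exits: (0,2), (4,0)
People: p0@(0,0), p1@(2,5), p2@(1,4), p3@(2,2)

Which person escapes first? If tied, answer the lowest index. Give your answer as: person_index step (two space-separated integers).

Answer: 0 2

Derivation:
Step 1: p0:(0,0)->(0,1) | p1:(2,5)->(1,5) | p2:(1,4)->(0,4) | p3:(2,2)->(1,2)
Step 2: p0:(0,1)->(0,2)->EXIT | p1:(1,5)->(0,5) | p2:(0,4)->(0,3) | p3:(1,2)->(0,2)->EXIT
Step 3: p0:escaped | p1:(0,5)->(0,4) | p2:(0,3)->(0,2)->EXIT | p3:escaped
Step 4: p0:escaped | p1:(0,4)->(0,3) | p2:escaped | p3:escaped
Step 5: p0:escaped | p1:(0,3)->(0,2)->EXIT | p2:escaped | p3:escaped
Exit steps: [2, 5, 3, 2]
First to escape: p0 at step 2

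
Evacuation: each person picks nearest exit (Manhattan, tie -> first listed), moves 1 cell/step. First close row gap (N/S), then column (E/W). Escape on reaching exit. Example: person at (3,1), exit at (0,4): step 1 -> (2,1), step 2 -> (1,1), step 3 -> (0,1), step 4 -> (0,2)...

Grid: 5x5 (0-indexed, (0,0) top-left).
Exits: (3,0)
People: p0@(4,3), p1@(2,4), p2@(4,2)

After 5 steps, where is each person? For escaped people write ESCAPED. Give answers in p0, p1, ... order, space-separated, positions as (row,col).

Step 1: p0:(4,3)->(3,3) | p1:(2,4)->(3,4) | p2:(4,2)->(3,2)
Step 2: p0:(3,3)->(3,2) | p1:(3,4)->(3,3) | p2:(3,2)->(3,1)
Step 3: p0:(3,2)->(3,1) | p1:(3,3)->(3,2) | p2:(3,1)->(3,0)->EXIT
Step 4: p0:(3,1)->(3,0)->EXIT | p1:(3,2)->(3,1) | p2:escaped
Step 5: p0:escaped | p1:(3,1)->(3,0)->EXIT | p2:escaped

ESCAPED ESCAPED ESCAPED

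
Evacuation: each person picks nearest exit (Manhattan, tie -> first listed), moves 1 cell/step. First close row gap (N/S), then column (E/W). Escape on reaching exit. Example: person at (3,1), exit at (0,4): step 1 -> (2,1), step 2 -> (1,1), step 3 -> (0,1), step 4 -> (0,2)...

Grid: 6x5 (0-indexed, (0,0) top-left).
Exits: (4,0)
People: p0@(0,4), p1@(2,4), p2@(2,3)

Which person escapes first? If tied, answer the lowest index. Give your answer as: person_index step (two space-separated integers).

Answer: 2 5

Derivation:
Step 1: p0:(0,4)->(1,4) | p1:(2,4)->(3,4) | p2:(2,3)->(3,3)
Step 2: p0:(1,4)->(2,4) | p1:(3,4)->(4,4) | p2:(3,3)->(4,3)
Step 3: p0:(2,4)->(3,4) | p1:(4,4)->(4,3) | p2:(4,3)->(4,2)
Step 4: p0:(3,4)->(4,4) | p1:(4,3)->(4,2) | p2:(4,2)->(4,1)
Step 5: p0:(4,4)->(4,3) | p1:(4,2)->(4,1) | p2:(4,1)->(4,0)->EXIT
Step 6: p0:(4,3)->(4,2) | p1:(4,1)->(4,0)->EXIT | p2:escaped
Step 7: p0:(4,2)->(4,1) | p1:escaped | p2:escaped
Step 8: p0:(4,1)->(4,0)->EXIT | p1:escaped | p2:escaped
Exit steps: [8, 6, 5]
First to escape: p2 at step 5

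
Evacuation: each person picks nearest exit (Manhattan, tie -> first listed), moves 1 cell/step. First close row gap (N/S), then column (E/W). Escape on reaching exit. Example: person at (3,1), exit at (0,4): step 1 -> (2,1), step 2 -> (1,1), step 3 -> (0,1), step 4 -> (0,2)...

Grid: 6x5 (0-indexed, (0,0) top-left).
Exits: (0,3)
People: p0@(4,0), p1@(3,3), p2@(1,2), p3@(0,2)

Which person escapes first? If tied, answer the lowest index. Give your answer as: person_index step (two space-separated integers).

Step 1: p0:(4,0)->(3,0) | p1:(3,3)->(2,3) | p2:(1,2)->(0,2) | p3:(0,2)->(0,3)->EXIT
Step 2: p0:(3,0)->(2,0) | p1:(2,3)->(1,3) | p2:(0,2)->(0,3)->EXIT | p3:escaped
Step 3: p0:(2,0)->(1,0) | p1:(1,3)->(0,3)->EXIT | p2:escaped | p3:escaped
Step 4: p0:(1,0)->(0,0) | p1:escaped | p2:escaped | p3:escaped
Step 5: p0:(0,0)->(0,1) | p1:escaped | p2:escaped | p3:escaped
Step 6: p0:(0,1)->(0,2) | p1:escaped | p2:escaped | p3:escaped
Step 7: p0:(0,2)->(0,3)->EXIT | p1:escaped | p2:escaped | p3:escaped
Exit steps: [7, 3, 2, 1]
First to escape: p3 at step 1

Answer: 3 1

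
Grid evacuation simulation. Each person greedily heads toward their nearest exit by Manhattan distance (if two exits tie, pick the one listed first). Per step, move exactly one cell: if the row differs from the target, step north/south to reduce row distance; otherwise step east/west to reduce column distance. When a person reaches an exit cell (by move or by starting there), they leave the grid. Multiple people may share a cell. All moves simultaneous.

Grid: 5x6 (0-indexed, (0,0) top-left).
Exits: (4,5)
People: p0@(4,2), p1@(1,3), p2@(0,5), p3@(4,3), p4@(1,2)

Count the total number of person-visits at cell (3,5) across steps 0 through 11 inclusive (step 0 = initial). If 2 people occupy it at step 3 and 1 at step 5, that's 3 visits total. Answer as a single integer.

Step 0: p0@(4,2) p1@(1,3) p2@(0,5) p3@(4,3) p4@(1,2) -> at (3,5): 0 [-], cum=0
Step 1: p0@(4,3) p1@(2,3) p2@(1,5) p3@(4,4) p4@(2,2) -> at (3,5): 0 [-], cum=0
Step 2: p0@(4,4) p1@(3,3) p2@(2,5) p3@ESC p4@(3,2) -> at (3,5): 0 [-], cum=0
Step 3: p0@ESC p1@(4,3) p2@(3,5) p3@ESC p4@(4,2) -> at (3,5): 1 [p2], cum=1
Step 4: p0@ESC p1@(4,4) p2@ESC p3@ESC p4@(4,3) -> at (3,5): 0 [-], cum=1
Step 5: p0@ESC p1@ESC p2@ESC p3@ESC p4@(4,4) -> at (3,5): 0 [-], cum=1
Step 6: p0@ESC p1@ESC p2@ESC p3@ESC p4@ESC -> at (3,5): 0 [-], cum=1
Total visits = 1

Answer: 1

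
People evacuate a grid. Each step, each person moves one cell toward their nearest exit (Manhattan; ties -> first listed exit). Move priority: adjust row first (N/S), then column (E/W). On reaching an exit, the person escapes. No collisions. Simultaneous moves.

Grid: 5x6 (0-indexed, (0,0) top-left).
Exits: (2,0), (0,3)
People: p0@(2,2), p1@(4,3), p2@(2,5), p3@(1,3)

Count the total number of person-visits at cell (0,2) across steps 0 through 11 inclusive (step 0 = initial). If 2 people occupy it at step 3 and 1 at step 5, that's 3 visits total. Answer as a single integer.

Step 0: p0@(2,2) p1@(4,3) p2@(2,5) p3@(1,3) -> at (0,2): 0 [-], cum=0
Step 1: p0@(2,1) p1@(3,3) p2@(1,5) p3@ESC -> at (0,2): 0 [-], cum=0
Step 2: p0@ESC p1@(2,3) p2@(0,5) p3@ESC -> at (0,2): 0 [-], cum=0
Step 3: p0@ESC p1@(1,3) p2@(0,4) p3@ESC -> at (0,2): 0 [-], cum=0
Step 4: p0@ESC p1@ESC p2@ESC p3@ESC -> at (0,2): 0 [-], cum=0
Total visits = 0

Answer: 0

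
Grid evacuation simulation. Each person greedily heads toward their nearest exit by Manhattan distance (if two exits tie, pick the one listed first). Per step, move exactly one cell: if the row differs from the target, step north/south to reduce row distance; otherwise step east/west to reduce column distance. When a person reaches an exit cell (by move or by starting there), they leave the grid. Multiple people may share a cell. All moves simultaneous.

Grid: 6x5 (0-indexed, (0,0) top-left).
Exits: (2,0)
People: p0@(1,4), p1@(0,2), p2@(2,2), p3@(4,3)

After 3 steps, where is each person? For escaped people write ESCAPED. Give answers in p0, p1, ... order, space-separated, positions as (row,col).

Step 1: p0:(1,4)->(2,4) | p1:(0,2)->(1,2) | p2:(2,2)->(2,1) | p3:(4,3)->(3,3)
Step 2: p0:(2,4)->(2,3) | p1:(1,2)->(2,2) | p2:(2,1)->(2,0)->EXIT | p3:(3,3)->(2,3)
Step 3: p0:(2,3)->(2,2) | p1:(2,2)->(2,1) | p2:escaped | p3:(2,3)->(2,2)

(2,2) (2,1) ESCAPED (2,2)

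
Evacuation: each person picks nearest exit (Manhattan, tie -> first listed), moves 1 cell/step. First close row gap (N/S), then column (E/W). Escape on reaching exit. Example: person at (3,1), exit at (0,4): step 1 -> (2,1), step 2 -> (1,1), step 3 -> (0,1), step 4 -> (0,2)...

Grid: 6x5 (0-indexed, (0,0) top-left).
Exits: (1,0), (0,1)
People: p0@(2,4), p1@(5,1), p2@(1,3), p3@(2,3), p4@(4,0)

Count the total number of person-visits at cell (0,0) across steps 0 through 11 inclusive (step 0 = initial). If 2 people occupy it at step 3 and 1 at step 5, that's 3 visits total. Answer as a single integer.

Answer: 0

Derivation:
Step 0: p0@(2,4) p1@(5,1) p2@(1,3) p3@(2,3) p4@(4,0) -> at (0,0): 0 [-], cum=0
Step 1: p0@(1,4) p1@(4,1) p2@(1,2) p3@(1,3) p4@(3,0) -> at (0,0): 0 [-], cum=0
Step 2: p0@(1,3) p1@(3,1) p2@(1,1) p3@(1,2) p4@(2,0) -> at (0,0): 0 [-], cum=0
Step 3: p0@(1,2) p1@(2,1) p2@ESC p3@(1,1) p4@ESC -> at (0,0): 0 [-], cum=0
Step 4: p0@(1,1) p1@(1,1) p2@ESC p3@ESC p4@ESC -> at (0,0): 0 [-], cum=0
Step 5: p0@ESC p1@ESC p2@ESC p3@ESC p4@ESC -> at (0,0): 0 [-], cum=0
Total visits = 0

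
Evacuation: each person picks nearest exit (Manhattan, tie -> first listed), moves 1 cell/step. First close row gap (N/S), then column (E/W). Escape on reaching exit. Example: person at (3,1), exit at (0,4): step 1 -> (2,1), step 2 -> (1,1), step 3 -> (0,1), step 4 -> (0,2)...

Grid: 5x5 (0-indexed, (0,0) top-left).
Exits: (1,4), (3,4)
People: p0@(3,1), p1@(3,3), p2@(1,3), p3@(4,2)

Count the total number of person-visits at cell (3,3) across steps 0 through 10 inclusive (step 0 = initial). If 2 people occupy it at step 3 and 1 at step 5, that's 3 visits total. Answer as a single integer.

Step 0: p0@(3,1) p1@(3,3) p2@(1,3) p3@(4,2) -> at (3,3): 1 [p1], cum=1
Step 1: p0@(3,2) p1@ESC p2@ESC p3@(3,2) -> at (3,3): 0 [-], cum=1
Step 2: p0@(3,3) p1@ESC p2@ESC p3@(3,3) -> at (3,3): 2 [p0,p3], cum=3
Step 3: p0@ESC p1@ESC p2@ESC p3@ESC -> at (3,3): 0 [-], cum=3
Total visits = 3

Answer: 3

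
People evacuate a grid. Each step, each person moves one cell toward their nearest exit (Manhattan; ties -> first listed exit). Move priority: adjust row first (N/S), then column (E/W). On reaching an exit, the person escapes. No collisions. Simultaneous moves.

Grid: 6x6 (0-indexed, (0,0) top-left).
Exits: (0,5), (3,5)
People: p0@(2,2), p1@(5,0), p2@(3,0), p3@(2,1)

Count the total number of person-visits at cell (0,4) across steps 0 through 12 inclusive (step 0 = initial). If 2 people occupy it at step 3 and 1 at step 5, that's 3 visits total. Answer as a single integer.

Step 0: p0@(2,2) p1@(5,0) p2@(3,0) p3@(2,1) -> at (0,4): 0 [-], cum=0
Step 1: p0@(3,2) p1@(4,0) p2@(3,1) p3@(3,1) -> at (0,4): 0 [-], cum=0
Step 2: p0@(3,3) p1@(3,0) p2@(3,2) p3@(3,2) -> at (0,4): 0 [-], cum=0
Step 3: p0@(3,4) p1@(3,1) p2@(3,3) p3@(3,3) -> at (0,4): 0 [-], cum=0
Step 4: p0@ESC p1@(3,2) p2@(3,4) p3@(3,4) -> at (0,4): 0 [-], cum=0
Step 5: p0@ESC p1@(3,3) p2@ESC p3@ESC -> at (0,4): 0 [-], cum=0
Step 6: p0@ESC p1@(3,4) p2@ESC p3@ESC -> at (0,4): 0 [-], cum=0
Step 7: p0@ESC p1@ESC p2@ESC p3@ESC -> at (0,4): 0 [-], cum=0
Total visits = 0

Answer: 0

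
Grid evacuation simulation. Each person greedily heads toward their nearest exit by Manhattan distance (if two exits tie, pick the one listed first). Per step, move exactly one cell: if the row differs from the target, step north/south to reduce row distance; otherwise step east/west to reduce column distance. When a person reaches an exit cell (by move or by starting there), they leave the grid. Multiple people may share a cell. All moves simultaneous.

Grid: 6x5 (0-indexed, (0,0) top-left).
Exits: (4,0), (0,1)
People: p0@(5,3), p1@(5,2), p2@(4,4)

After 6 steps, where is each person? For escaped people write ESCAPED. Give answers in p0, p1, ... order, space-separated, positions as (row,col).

Step 1: p0:(5,3)->(4,3) | p1:(5,2)->(4,2) | p2:(4,4)->(4,3)
Step 2: p0:(4,3)->(4,2) | p1:(4,2)->(4,1) | p2:(4,3)->(4,2)
Step 3: p0:(4,2)->(4,1) | p1:(4,1)->(4,0)->EXIT | p2:(4,2)->(4,1)
Step 4: p0:(4,1)->(4,0)->EXIT | p1:escaped | p2:(4,1)->(4,0)->EXIT

ESCAPED ESCAPED ESCAPED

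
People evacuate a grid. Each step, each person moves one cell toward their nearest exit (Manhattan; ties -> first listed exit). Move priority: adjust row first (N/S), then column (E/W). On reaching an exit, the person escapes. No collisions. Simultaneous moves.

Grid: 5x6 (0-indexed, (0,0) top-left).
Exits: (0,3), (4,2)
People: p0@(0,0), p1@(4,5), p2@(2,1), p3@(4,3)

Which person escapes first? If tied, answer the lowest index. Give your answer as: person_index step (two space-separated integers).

Answer: 3 1

Derivation:
Step 1: p0:(0,0)->(0,1) | p1:(4,5)->(4,4) | p2:(2,1)->(3,1) | p3:(4,3)->(4,2)->EXIT
Step 2: p0:(0,1)->(0,2) | p1:(4,4)->(4,3) | p2:(3,1)->(4,1) | p3:escaped
Step 3: p0:(0,2)->(0,3)->EXIT | p1:(4,3)->(4,2)->EXIT | p2:(4,1)->(4,2)->EXIT | p3:escaped
Exit steps: [3, 3, 3, 1]
First to escape: p3 at step 1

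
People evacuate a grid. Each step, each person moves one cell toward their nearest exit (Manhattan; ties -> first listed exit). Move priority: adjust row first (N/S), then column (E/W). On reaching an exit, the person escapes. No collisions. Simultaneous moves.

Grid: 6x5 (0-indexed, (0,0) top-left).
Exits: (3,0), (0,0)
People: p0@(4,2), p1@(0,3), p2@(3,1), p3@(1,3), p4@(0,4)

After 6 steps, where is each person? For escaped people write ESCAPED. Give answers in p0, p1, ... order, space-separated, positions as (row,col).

Step 1: p0:(4,2)->(3,2) | p1:(0,3)->(0,2) | p2:(3,1)->(3,0)->EXIT | p3:(1,3)->(0,3) | p4:(0,4)->(0,3)
Step 2: p0:(3,2)->(3,1) | p1:(0,2)->(0,1) | p2:escaped | p3:(0,3)->(0,2) | p4:(0,3)->(0,2)
Step 3: p0:(3,1)->(3,0)->EXIT | p1:(0,1)->(0,0)->EXIT | p2:escaped | p3:(0,2)->(0,1) | p4:(0,2)->(0,1)
Step 4: p0:escaped | p1:escaped | p2:escaped | p3:(0,1)->(0,0)->EXIT | p4:(0,1)->(0,0)->EXIT

ESCAPED ESCAPED ESCAPED ESCAPED ESCAPED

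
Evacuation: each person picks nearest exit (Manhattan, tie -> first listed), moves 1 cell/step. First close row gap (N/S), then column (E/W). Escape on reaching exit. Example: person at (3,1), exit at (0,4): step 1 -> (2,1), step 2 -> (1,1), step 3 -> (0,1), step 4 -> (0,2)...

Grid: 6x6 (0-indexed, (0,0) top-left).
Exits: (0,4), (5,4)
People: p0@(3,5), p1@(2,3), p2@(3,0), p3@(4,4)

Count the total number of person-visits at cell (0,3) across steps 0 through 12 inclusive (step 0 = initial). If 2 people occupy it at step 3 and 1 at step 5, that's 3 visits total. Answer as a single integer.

Step 0: p0@(3,5) p1@(2,3) p2@(3,0) p3@(4,4) -> at (0,3): 0 [-], cum=0
Step 1: p0@(4,5) p1@(1,3) p2@(4,0) p3@ESC -> at (0,3): 0 [-], cum=0
Step 2: p0@(5,5) p1@(0,3) p2@(5,0) p3@ESC -> at (0,3): 1 [p1], cum=1
Step 3: p0@ESC p1@ESC p2@(5,1) p3@ESC -> at (0,3): 0 [-], cum=1
Step 4: p0@ESC p1@ESC p2@(5,2) p3@ESC -> at (0,3): 0 [-], cum=1
Step 5: p0@ESC p1@ESC p2@(5,3) p3@ESC -> at (0,3): 0 [-], cum=1
Step 6: p0@ESC p1@ESC p2@ESC p3@ESC -> at (0,3): 0 [-], cum=1
Total visits = 1

Answer: 1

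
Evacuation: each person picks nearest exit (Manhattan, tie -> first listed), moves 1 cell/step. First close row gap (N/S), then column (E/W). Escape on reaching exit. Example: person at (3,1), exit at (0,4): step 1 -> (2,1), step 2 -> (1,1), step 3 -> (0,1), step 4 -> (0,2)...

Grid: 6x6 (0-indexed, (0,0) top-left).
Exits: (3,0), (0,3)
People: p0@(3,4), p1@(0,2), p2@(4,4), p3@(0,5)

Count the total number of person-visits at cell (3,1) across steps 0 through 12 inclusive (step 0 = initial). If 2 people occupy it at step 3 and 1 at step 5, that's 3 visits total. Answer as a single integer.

Answer: 2

Derivation:
Step 0: p0@(3,4) p1@(0,2) p2@(4,4) p3@(0,5) -> at (3,1): 0 [-], cum=0
Step 1: p0@(3,3) p1@ESC p2@(3,4) p3@(0,4) -> at (3,1): 0 [-], cum=0
Step 2: p0@(3,2) p1@ESC p2@(3,3) p3@ESC -> at (3,1): 0 [-], cum=0
Step 3: p0@(3,1) p1@ESC p2@(3,2) p3@ESC -> at (3,1): 1 [p0], cum=1
Step 4: p0@ESC p1@ESC p2@(3,1) p3@ESC -> at (3,1): 1 [p2], cum=2
Step 5: p0@ESC p1@ESC p2@ESC p3@ESC -> at (3,1): 0 [-], cum=2
Total visits = 2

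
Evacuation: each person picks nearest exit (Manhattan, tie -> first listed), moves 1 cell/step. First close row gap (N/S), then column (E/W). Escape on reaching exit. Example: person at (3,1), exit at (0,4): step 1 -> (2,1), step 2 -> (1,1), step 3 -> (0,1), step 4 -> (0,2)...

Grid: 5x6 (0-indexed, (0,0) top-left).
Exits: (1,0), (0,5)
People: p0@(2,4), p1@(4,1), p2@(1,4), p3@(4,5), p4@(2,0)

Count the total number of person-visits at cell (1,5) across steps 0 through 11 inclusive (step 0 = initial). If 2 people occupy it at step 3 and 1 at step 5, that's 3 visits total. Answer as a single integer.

Answer: 1

Derivation:
Step 0: p0@(2,4) p1@(4,1) p2@(1,4) p3@(4,5) p4@(2,0) -> at (1,5): 0 [-], cum=0
Step 1: p0@(1,4) p1@(3,1) p2@(0,4) p3@(3,5) p4@ESC -> at (1,5): 0 [-], cum=0
Step 2: p0@(0,4) p1@(2,1) p2@ESC p3@(2,5) p4@ESC -> at (1,5): 0 [-], cum=0
Step 3: p0@ESC p1@(1,1) p2@ESC p3@(1,5) p4@ESC -> at (1,5): 1 [p3], cum=1
Step 4: p0@ESC p1@ESC p2@ESC p3@ESC p4@ESC -> at (1,5): 0 [-], cum=1
Total visits = 1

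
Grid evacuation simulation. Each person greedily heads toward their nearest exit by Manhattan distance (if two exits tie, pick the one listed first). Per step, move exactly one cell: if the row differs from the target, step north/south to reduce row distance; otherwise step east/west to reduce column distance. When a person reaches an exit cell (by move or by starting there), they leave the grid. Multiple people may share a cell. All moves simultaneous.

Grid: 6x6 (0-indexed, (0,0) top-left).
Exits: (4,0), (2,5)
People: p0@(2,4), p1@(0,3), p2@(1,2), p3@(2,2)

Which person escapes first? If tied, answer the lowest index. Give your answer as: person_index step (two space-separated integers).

Step 1: p0:(2,4)->(2,5)->EXIT | p1:(0,3)->(1,3) | p2:(1,2)->(2,2) | p3:(2,2)->(2,3)
Step 2: p0:escaped | p1:(1,3)->(2,3) | p2:(2,2)->(2,3) | p3:(2,3)->(2,4)
Step 3: p0:escaped | p1:(2,3)->(2,4) | p2:(2,3)->(2,4) | p3:(2,4)->(2,5)->EXIT
Step 4: p0:escaped | p1:(2,4)->(2,5)->EXIT | p2:(2,4)->(2,5)->EXIT | p3:escaped
Exit steps: [1, 4, 4, 3]
First to escape: p0 at step 1

Answer: 0 1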